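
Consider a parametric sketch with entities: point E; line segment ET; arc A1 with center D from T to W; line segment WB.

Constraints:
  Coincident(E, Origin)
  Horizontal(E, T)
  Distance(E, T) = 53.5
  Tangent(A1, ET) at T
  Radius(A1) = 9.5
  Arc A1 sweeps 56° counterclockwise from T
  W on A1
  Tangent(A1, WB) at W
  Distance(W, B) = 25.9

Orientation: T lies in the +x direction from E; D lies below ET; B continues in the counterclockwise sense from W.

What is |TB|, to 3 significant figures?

34.0

On A1, T sits at bearing 90° from D; a 56° counterclockwise sweep puts W at bearing 146°, so W = D + 9.5·(cos 146°, sin 146°) = (45.6, -4.19). Since A1 is tangent to WB there, DW ⟂ WB, so WB runs along (−sin 146°, cos 146°); with |WB| = 25.9, B = (31.1, -25.7). Then |TB| = |B − T| = 34.0.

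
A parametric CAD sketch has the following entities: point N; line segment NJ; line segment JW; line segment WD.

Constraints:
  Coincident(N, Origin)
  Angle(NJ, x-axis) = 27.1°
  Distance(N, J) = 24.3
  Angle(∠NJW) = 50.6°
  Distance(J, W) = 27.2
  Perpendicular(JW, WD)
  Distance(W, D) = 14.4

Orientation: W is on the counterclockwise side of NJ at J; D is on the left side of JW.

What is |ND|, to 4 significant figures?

12.56

N is at the origin; NJ runs at 27.1° with length 24.3, so J = 24.3·(cos 27.1°, sin 27.1°) = (21.63, 11.07). ∠NJW = 50.6°, so JW runs at 27.1° + (180° − 50.6°) = 156.5° from the x-axis; with |JW| = 27.2, W = J + 27.2·(cos 156.5°, sin 156.5°) = (-3.312, 21.92). JW ⟂ WD; with |WD| = 14.4 on the left of JW, D = W + 14.4·(-0.3987, -0.9171) = (-9.054, 8.710). Then |ND| = |D − N| = 12.56.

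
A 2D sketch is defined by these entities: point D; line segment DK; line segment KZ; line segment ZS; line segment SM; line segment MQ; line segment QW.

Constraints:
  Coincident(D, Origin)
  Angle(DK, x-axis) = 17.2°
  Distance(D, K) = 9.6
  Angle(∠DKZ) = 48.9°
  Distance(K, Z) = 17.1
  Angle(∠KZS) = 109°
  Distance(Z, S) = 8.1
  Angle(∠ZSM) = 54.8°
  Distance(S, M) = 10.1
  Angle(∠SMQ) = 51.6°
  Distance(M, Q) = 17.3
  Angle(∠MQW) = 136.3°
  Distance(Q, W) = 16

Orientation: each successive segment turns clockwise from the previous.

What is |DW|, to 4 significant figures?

35.15

∠SMQ = 51.6° gives MQ at -78.50° from the x-axis; with |MQ| = 17.3, Q = (4.127, -21.33). ∠MQW = 136.3° gives QW at -122.2° from the x-axis; with |QW| = 16.0, W = (-4.399, -34.87). Then |DW| = |W − D| = 35.15.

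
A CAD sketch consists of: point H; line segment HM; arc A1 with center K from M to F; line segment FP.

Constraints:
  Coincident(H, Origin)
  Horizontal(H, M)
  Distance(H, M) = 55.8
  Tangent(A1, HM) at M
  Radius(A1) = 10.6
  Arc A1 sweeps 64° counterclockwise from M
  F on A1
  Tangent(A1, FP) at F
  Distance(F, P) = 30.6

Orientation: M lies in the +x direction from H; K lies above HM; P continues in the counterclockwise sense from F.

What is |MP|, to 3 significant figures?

40.6

H is at the origin; HM is horizontal with |HM| = 55.8 and M on the +x side, so M = (55.8, 0.00). Tangency of A1 to HM means the radius KM is perpendicular to HM, so K = M + (0, 10.6) = (55.8, 10.6). On A1, M sits at bearing -90° from K; a 64° counterclockwise sweep puts F at bearing -26°, so F = K + 10.6·(cos -26°, sin -26°) = (65.3, 5.95). The tangent condition forces KF to be normal to FP, so FP runs along (−sin -26°, cos -26°); with |FP| = 30.6, P = (78.7, 33.5). Then |MP| = |P − M| = 40.6.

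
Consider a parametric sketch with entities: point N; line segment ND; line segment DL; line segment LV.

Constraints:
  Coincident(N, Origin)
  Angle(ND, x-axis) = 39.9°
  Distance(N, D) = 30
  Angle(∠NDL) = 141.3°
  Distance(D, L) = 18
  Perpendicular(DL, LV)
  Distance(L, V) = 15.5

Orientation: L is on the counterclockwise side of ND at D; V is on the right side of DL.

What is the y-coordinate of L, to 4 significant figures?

36.89

N is at the origin; ND runs at 39.9° with length 30.0, so D = 30.0·(cos 39.9°, sin 39.9°) = (23.01, 19.24). ∠NDL = 141.3°, so DL runs at 39.9° + (180° − 141.3°) = 78.60° from the x-axis; with |DL| = 18.0, L = D + 18.0·(cos 78.60°, sin 78.60°) = (26.57, 36.89). So L.y = 36.89.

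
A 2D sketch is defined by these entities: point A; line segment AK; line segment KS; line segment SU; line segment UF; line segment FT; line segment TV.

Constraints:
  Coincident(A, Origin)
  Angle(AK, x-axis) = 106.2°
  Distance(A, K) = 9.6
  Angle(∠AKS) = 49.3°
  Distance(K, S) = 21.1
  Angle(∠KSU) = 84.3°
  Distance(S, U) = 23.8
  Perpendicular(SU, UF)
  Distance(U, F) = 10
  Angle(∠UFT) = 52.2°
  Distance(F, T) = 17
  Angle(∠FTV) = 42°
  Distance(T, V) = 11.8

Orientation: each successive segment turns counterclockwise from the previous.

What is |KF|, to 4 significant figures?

24.33

A is at the origin; AK runs at 106.2° with length 9.6, so K = (-2.678, 9.219). ∠AKS = 49.3° gives KS at -123.1° from the x-axis; with |KS| = 21.1, S = (-14.20, -8.457). ∠KSU = 84.3° gives SU at -27.40° from the x-axis; with |SU| = 23.8, U = (6.929, -19.41). SU is perpendicular to UF, so UF runs at 62.60°; with |UF| = 10.0, F = (11.53, -10.53). Then |KF| = |F − K| = 24.33.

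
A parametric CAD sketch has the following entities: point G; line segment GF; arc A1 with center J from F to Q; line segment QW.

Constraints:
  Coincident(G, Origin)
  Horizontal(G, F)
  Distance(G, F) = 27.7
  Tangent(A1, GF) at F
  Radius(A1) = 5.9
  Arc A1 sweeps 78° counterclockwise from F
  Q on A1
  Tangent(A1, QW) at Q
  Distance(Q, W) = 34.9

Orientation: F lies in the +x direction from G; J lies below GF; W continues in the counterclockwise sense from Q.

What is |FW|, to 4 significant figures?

40.94

G is at the origin; GF is horizontal with |GF| = 27.7 and F on the +x side, so F = (27.70, 0.000). Since A1 is tangent to GF there, JF ⟂ GF, so J = F + (0, -5.9) = (27.70, -5.900). On A1, F sits at bearing 90° from J; a 78° counterclockwise sweep puts Q at bearing 168°, so Q = J + 5.9·(cos 168°, sin 168°) = (21.93, -4.673). A1 meets QW tangentially, so JQ is at right angles to QW, so QW runs along (−sin 168°, cos 168°); with |QW| = 34.9, W = (14.67, -38.81). Then |FW| = |W − F| = 40.94.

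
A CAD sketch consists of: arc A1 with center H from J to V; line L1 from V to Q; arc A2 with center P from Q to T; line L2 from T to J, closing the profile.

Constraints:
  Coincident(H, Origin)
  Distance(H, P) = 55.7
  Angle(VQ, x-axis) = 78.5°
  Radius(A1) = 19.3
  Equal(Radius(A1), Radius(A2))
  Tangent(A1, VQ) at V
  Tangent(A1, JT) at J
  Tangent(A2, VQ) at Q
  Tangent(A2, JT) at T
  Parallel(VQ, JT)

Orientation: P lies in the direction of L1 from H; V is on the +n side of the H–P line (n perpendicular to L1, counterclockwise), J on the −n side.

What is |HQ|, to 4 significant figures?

58.95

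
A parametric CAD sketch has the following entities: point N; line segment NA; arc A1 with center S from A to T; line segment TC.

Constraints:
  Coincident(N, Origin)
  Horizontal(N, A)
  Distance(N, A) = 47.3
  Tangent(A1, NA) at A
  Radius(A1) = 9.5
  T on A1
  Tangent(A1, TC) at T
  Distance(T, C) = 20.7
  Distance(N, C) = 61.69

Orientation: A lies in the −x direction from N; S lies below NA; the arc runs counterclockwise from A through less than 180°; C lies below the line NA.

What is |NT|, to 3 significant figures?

57.7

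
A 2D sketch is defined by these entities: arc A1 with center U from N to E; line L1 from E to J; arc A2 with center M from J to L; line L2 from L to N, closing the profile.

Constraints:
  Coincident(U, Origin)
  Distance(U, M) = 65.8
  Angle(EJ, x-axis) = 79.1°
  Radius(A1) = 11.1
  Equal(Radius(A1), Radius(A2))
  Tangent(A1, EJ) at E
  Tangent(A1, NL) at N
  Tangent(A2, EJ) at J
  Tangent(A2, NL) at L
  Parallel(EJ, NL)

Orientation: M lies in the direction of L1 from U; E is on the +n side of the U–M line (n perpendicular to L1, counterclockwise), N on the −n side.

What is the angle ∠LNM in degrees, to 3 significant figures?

9.58°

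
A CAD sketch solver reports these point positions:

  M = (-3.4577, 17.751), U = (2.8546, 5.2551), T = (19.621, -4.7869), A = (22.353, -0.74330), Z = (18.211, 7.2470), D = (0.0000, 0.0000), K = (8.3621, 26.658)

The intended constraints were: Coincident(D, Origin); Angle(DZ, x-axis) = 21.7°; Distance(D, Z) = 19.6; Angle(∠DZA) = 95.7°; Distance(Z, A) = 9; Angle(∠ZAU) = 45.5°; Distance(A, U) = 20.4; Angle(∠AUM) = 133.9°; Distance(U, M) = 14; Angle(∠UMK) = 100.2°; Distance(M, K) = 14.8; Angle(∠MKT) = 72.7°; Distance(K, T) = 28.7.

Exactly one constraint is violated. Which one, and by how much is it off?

Distance(K, T) = 28.7 — off by 4.70.

D = (0.00, 0.00) ✓; DZ at 21.70° ✓; |DZ| = 19.60 ✓; ∠DZA = 95.70° ✓; |ZA| = 9.000 ✓; ∠ZAU = 45.50° ✓; |AU| = 20.40 ✓; ∠AUM = 133.9° ✓; |UM| = 14.00 ✓; ∠UMK = 100.2° ✓; |MK| = 14.80 ✓; ∠MKT = 72.70° ✓; |KT| = 33.40 ✗.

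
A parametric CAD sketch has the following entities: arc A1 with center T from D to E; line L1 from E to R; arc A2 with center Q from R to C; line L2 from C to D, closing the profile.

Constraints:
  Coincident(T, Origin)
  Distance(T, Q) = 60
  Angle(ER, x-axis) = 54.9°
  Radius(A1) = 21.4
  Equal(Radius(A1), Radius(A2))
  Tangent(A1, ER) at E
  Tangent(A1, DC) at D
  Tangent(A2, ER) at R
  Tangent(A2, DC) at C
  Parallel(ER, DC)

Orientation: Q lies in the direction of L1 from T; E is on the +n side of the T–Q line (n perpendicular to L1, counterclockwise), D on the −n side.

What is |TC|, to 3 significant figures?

63.7

The slot axis is L1's direction at 54.9°, so u = (cos 54.9°, sin 54.9°) = (0.575, 0.818) and n = (−sin 54.9°, cos 54.9°) = (-0.818, 0.575). T is at the origin and Q lies 60.0 along u from T, so Q = 60.0·u = (34.5, 49.1). Tangency of A1 to both parallel lines with radius 21.4 puts E and D at T ± 21.4·n: E = (-17.5, 12.3), D = (17.5, -12.3). Equal radii place R and C the same way about Q: R = Q + 21.4·n = (17.0, 61.4), C = Q − 21.4·n = (52.0, 36.8). Then |TC| = |C − T| = 63.7.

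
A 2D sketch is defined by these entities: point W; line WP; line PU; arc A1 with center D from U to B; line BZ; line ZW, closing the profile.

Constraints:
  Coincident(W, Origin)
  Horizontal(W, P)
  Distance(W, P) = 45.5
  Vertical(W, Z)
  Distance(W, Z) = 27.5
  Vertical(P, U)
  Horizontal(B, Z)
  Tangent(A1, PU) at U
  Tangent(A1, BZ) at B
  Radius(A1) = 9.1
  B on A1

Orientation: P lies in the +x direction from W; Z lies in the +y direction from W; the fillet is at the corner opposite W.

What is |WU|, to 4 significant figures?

49.08

The virtual corner opposite W is at (45.50, 27.50). Since A1 is tangent to PU there, DU ⟂ PU and tangency of A1 to BZ means the radius DB is perpendicular to BZ, with radius 9.1, so the center D sits 9.1 in from both sides at D = (36.40, 18.40). That places the tangent points at U = (45.50, 18.40) on PU and B = (36.40, 27.50) on BZ. Then |WU| = |U − W| = 49.08.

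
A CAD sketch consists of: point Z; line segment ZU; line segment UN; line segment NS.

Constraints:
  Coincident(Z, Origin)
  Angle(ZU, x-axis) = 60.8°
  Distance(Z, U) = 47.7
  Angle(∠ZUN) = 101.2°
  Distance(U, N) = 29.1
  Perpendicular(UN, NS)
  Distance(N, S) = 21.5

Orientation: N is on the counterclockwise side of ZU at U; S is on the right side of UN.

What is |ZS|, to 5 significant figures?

78.330

Z is at the origin; ZU runs at 60.8° with length 47.7, so U = 47.7·(cos 60.8°, sin 60.8°) = (23.271, 41.638). ∠ZUN = 101.2°, so UN runs at 60.8° + (180° − 101.2°) = 139.60° from the x-axis; with |UN| = 29.1, N = U + 29.1·(cos 139.60°, sin 139.60°) = (1.1101, 60.499). The perpendicularity gives NS at right angles to UN; with |NS| = 21.5 on the right of UN, S = N + 21.5·(0.64812, 0.76154) = (15.045, 76.872). Then |ZS| = |S − Z| = 78.330.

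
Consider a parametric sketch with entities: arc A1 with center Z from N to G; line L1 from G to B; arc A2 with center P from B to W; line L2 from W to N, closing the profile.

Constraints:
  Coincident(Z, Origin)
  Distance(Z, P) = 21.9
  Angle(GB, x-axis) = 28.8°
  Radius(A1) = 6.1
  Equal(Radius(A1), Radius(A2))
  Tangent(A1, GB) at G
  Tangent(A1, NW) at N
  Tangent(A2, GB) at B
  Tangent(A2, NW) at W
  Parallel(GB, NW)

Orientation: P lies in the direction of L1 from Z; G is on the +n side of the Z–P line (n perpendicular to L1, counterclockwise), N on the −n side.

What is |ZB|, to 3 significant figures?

22.7

The slot axis is L1's direction at 28.8°, so u = (cos 28.8°, sin 28.8°) = (0.876, 0.482) and n = (−sin 28.8°, cos 28.8°) = (-0.482, 0.876). Z is at the origin and P lies 21.9 along u from Z, so P = 21.9·u = (19.2, 10.6). Tangency of A1 to both parallel lines with radius 6.1 puts G and N at Z ± 6.1·n: G = (-2.94, 5.35), N = (2.94, -5.35). Equal radii place B and W the same way about P: B = P + 6.1·n = (16.3, 15.9), W = P − 6.1·n = (22.1, 5.20). Then |ZB| = |B − Z| = 22.7.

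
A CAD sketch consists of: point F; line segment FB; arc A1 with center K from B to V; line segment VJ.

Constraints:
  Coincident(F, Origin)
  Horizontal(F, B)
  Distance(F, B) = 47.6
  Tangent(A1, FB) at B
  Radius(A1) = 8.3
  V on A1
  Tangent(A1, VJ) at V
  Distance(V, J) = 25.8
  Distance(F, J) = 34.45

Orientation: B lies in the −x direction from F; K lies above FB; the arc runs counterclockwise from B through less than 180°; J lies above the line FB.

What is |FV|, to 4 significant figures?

41.18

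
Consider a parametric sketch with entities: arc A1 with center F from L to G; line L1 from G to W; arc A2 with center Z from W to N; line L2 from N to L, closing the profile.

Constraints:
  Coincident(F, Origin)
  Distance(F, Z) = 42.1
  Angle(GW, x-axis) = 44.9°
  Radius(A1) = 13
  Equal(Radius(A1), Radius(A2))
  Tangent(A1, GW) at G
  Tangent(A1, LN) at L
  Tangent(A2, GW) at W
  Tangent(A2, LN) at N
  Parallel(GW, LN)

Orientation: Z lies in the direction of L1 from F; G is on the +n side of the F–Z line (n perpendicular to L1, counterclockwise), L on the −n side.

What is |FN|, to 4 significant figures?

44.06

The slot axis is L1's direction at 44.9°, so u = (cos 44.9°, sin 44.9°) = (0.7083, 0.7059) and n = (−sin 44.9°, cos 44.9°) = (-0.7059, 0.7083). F is at the origin and Z lies 42.1 along u from F, so Z = 42.1·u = (29.82, 29.72). Tangency of A1 to both parallel lines with radius 13.0 puts G and L at F ± 13.0·n: G = (-9.176, 9.208), L = (9.176, -9.208). Equal radii place W and N the same way about Z: W = Z + 13.0·n = (20.64, 38.93), N = Z − 13.0·n = (39.00, 20.51). Then |FN| = |N − F| = 44.06.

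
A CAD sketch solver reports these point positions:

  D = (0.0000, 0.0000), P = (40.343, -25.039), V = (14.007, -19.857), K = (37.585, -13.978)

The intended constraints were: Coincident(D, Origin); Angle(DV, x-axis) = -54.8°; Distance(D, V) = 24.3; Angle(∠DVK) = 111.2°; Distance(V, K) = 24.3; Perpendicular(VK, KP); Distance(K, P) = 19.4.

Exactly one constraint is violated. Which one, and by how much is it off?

Distance(K, P) = 19.4 — off by 8.00.

D = (0.00, 0.00) ✓; DV at -54.80° ✓; |DV| = 24.30 ✓; ∠DVK = 111.2° ✓; |VK| = 24.30 ✓; ∠(VK, KP) = 90.00° ✓; |KP| = 11.40 ✗.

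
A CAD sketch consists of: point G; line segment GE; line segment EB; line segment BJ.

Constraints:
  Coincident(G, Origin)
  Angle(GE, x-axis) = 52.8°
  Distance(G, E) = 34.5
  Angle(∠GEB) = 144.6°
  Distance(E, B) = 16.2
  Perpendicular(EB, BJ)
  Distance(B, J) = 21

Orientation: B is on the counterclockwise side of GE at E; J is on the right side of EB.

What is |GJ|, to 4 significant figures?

60.37

G is at the origin; GE runs at 52.8° with length 34.5, so E = 34.5·(cos 52.8°, sin 52.8°) = (20.86, 27.48). ∠GEB = 144.6°, so EB runs at 52.8° + (180° − 144.6°) = 88.20° from the x-axis; with |EB| = 16.2, B = E + 16.2·(cos 88.20°, sin 88.20°) = (21.37, 43.67). The perpendicularity gives BJ at right angles to EB; with |BJ| = 21.0 on the right of EB, J = B + 21.0·(0.9995, -0.03141) = (42.36, 43.01). Then |GJ| = |J − G| = 60.37.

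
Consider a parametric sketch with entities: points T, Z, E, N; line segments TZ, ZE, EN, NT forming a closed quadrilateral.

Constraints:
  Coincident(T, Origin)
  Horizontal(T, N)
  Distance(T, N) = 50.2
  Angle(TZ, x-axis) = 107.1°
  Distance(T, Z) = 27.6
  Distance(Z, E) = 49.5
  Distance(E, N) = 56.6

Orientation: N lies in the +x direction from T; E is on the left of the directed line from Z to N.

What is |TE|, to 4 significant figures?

63.23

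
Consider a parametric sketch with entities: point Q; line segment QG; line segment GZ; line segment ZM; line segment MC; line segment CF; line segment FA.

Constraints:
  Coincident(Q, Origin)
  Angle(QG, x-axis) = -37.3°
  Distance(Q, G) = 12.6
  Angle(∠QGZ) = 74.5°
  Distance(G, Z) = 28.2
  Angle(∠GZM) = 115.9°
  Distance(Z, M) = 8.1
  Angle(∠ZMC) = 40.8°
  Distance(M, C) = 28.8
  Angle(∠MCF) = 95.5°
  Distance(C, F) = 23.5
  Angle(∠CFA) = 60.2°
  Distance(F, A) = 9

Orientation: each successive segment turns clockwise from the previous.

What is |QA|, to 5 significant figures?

35.393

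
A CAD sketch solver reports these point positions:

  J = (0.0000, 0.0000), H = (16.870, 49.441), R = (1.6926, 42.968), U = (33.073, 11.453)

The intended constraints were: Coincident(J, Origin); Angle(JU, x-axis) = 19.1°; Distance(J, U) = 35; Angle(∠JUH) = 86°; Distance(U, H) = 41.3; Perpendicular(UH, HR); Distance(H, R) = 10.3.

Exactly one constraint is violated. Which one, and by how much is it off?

Distance(H, R) = 10.3 — off by 6.20.

J = (0.00, 0.00) ✓; JU at 19.10° ✓; |JU| = 35.00 ✓; ∠JUH = 86.00° ✓; |UH| = 41.30 ✓; ∠(UH, HR) = 90.00° ✓; |HR| = 16.50 ✗.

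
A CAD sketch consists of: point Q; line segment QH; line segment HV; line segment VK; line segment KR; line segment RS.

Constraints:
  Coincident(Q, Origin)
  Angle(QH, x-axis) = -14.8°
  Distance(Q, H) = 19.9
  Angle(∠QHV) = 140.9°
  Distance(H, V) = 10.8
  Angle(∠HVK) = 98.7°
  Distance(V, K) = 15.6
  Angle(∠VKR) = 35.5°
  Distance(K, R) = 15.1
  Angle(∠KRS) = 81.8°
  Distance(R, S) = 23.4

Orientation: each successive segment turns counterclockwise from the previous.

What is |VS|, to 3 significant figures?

14.1

Q is at the origin; QH runs at -14.8° with length 19.9, so H = (19.2, -5.08). ∠QHV = 140.9° gives HV at 24.3° from the x-axis; with |HV| = 10.8, V = (29.1, -0.639). ∠HVK = 98.7° gives VK at 106° from the x-axis; with |VK| = 15.6, K = (24.9, 14.4). ∠VKR = 35.5° gives KR at -110° from the x-axis; with |KR| = 15.1, R = (19.7, 0.188). ∠KRS = 81.8° gives RS at -11.7° from the x-axis; with |RS| = 23.4, S = (42.7, -4.56). Then |VS| = |S − V| = 14.1.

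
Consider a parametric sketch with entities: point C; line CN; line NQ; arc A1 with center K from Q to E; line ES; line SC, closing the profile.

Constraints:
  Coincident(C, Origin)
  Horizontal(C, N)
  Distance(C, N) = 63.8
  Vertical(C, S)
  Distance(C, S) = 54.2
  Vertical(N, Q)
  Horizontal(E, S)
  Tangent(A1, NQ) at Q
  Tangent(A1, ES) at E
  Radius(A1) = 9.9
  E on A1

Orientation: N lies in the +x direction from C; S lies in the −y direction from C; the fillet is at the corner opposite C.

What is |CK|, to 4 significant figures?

69.77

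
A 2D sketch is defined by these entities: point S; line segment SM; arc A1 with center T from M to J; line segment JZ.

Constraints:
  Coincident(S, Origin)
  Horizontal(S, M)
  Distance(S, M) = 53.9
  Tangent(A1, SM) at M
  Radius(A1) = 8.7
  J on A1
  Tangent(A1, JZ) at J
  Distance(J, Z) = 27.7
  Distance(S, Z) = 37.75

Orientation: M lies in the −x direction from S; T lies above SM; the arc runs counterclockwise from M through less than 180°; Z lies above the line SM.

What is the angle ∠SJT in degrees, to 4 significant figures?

142.7°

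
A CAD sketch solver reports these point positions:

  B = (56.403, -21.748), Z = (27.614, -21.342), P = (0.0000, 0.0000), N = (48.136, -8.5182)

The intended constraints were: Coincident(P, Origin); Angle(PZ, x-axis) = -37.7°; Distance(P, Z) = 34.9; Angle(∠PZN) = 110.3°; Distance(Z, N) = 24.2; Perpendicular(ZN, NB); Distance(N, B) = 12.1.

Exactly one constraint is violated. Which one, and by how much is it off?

Distance(N, B) = 12.1 — off by 3.50.

P = (0.00, 0.00) ✓; PZ at -37.70° ✓; |PZ| = 34.90 ✓; ∠PZN = 110.3° ✓; |ZN| = 24.20 ✓; ∠(ZN, NB) = 90.00° ✓; |NB| = 15.60 ✗.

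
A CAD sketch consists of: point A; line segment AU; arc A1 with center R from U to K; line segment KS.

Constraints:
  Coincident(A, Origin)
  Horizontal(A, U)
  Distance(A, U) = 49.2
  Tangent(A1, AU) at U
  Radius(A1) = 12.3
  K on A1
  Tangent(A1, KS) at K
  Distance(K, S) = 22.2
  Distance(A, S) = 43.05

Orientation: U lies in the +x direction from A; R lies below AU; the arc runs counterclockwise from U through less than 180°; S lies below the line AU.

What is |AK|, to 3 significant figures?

38.4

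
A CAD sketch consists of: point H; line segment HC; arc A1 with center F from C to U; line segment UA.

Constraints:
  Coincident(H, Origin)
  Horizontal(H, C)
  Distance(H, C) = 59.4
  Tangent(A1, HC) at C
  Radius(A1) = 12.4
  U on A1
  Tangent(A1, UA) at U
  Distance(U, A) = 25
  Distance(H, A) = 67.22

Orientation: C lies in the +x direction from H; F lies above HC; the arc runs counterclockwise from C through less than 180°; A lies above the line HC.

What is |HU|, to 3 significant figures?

72.1

H is at the origin; HC is horizontal with |HC| = 59.4 and C on the +x side, so C = (59.4, 0.00). Since A1 is tangent to HC there, FC ⟂ HC, so F = C + (0, 12.4) = (59.4, 12.4). Since FU ⟂ UA (tangency), |FA| = √(12.4² + 25.0²) = 27.9 regardless of where U sits on A1. So A lies on both circle(H, 67.22) and circle(F, 27.9); the above-HC intersection is A = (54.2, 39.8). U is the foot of the tangent from A: U = (69.3, 19.9).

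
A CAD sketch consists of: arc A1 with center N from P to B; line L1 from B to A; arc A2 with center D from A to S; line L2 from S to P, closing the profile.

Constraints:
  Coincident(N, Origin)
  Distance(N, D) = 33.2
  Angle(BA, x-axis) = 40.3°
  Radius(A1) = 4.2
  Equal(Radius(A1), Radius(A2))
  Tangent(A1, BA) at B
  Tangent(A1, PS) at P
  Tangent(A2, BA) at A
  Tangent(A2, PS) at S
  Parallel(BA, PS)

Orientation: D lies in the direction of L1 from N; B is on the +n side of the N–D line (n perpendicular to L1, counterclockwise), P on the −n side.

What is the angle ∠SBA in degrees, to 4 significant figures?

14.20°

Tangency of A1 to both parallel lines with radius 4.2 puts B and P at N ± 4.2·n: B = (-2.717, 3.203), P = (2.717, -3.203). Equal radii place A and S the same way about D: A = D + 4.2·n = (22.60, 24.68), S = D − 4.2·n = (28.04, 18.27). Then cos ∠SBA = BS·BA / (|BS||BA|), giving 14.20°.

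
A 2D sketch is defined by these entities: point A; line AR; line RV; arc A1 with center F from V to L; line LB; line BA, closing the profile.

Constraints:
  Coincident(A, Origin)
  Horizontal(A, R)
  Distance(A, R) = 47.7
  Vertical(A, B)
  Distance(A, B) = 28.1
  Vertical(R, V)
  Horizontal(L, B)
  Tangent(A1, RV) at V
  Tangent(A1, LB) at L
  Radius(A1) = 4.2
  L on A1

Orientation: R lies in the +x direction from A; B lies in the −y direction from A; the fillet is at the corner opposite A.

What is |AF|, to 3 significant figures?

49.6

A is at the origin; AR is horizontal with |AR| = 47.7 and R on the +x side, so R = (47.7, 0.00). AB is vertical with |AB| = 28.1 and B on the −y side, so B = (0.00, -28.1). The virtual corner opposite A is at (47.7, -28.1). The tangent condition forces FV to be normal to RV and A1 meets LB tangentially, so FL is at right angles to LB, with radius 4.2, so the center F sits 4.2 in from both sides at F = (43.5, -23.9). Then |AF| = |F − A| = 49.6.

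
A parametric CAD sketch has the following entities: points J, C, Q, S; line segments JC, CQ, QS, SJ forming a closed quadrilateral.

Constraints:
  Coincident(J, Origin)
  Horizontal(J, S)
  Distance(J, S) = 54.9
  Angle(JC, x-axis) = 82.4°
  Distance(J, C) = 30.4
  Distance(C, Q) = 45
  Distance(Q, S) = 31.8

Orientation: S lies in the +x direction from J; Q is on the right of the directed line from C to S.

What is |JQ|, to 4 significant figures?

26.56

J is at the origin; J and S share the same y with |JS| = 54.9 and S in +x, so S = (54.9, 0). JC runs at 82.4° with |JC| = 30.4, so C = (4.021, 30.13). Q is determined by |CQ| = 45.0 and |QS| = 31.8 together: it lies at the intersection of circle(C, 45.0) and circle(S, 31.8). With |CS| = 59.13, the foot of the radical line on CS is 38.14 from C and the perpendicular offset is √(45.0² − 38.14²) = 23.88. Taking the right-of-CS solution: Q = (24.66, -9.852).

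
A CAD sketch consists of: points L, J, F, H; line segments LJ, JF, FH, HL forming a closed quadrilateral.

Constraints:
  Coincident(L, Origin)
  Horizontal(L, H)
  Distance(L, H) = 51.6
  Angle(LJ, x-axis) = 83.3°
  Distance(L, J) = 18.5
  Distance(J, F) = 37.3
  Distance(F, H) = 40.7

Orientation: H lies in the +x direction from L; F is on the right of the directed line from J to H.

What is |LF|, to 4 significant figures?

22.22

L is at the origin; L and H share the same y with |LH| = 51.6 and H in +x, so H = (51.6, 0). LJ runs at 83.3° with |LJ| = 18.5, so J = (2.158, 18.37). F is determined by |JF| = 37.3 and |FH| = 40.7 together: it lies at the intersection of circle(J, 37.3) and circle(H, 40.7). With |JH| = 52.75, the foot of the radical line on JH is 23.86 from J and the perpendicular offset is √(37.3² − 23.86²) = 28.67. Taking the right-of-JH solution: F = (14.54, -16.81).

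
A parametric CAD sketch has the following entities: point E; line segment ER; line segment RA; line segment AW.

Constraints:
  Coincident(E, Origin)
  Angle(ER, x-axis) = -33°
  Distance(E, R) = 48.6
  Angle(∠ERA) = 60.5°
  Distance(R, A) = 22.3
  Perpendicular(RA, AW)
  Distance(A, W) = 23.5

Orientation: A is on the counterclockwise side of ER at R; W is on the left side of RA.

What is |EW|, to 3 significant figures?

18.9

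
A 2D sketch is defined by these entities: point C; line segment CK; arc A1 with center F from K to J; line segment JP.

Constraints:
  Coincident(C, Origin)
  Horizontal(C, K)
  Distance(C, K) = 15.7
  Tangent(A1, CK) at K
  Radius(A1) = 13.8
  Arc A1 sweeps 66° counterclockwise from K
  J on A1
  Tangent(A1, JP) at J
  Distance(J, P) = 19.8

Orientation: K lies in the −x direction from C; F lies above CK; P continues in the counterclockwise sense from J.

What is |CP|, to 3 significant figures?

26.7

C is at the origin; CK is horizontal with |CK| = 15.7 and K on the −x side, so K = (-15.7, 0.00). Since A1 is tangent to CK there, FK ⟂ CK, so F = K + (0, 13.8) = (-15.7, 13.8). On A1, K sits at bearing -90° from F; a 66° counterclockwise sweep puts J at bearing -24°, so J = F + 13.8·(cos -24°, sin -24°) = (-3.09, 8.19). Tangency of A1 to JP means the radius FJ is perpendicular to JP, so JP runs along (−sin -24°, cos -24°); with |JP| = 19.8, P = (4.96, 26.3). Then |CP| = |P − C| = 26.7.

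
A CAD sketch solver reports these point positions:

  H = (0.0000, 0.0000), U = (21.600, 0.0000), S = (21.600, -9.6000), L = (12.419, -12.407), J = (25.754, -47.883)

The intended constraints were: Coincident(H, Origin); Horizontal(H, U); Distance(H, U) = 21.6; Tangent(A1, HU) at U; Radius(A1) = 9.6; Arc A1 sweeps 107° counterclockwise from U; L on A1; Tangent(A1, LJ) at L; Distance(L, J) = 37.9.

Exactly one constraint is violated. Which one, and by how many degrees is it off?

Tangent(A1, LJ) at L — off by 3.60°.

H = (0.00, 0.00) ✓; H.y = 0.00, U.y = 0.00 ✓; |HU| = 21.60 ✓; ∠(SU, UH) = 90.00° ✓; |SU| = 9.600 ✓; bearing(S→L) − bearing(S→U) = 107.0° ✓; |SL| = 9.601 ✓; ∠(SL, LJ) = 86.40° ✗; |LJ| = 37.90 ✓.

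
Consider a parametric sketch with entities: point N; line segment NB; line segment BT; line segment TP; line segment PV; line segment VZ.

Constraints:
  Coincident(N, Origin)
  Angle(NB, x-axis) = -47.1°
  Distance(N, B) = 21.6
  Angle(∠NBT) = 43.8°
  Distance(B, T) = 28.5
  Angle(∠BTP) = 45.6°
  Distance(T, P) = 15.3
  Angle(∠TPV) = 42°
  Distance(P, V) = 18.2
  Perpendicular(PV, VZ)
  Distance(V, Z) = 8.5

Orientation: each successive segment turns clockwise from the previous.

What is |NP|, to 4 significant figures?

4.584

N is at the origin; NB runs at -47.1° with length 21.6, so B = (14.70, -15.82). ∠NBT = 43.8° gives BT at 176.7° from the x-axis; with |BT| = 28.5, T = (-13.75, -14.18). ∠BTP = 45.6° gives TP at 42.30° from the x-axis; with |TP| = 15.3, P = (-2.433, -3.885). Then |NP| = |P − N| = 4.584.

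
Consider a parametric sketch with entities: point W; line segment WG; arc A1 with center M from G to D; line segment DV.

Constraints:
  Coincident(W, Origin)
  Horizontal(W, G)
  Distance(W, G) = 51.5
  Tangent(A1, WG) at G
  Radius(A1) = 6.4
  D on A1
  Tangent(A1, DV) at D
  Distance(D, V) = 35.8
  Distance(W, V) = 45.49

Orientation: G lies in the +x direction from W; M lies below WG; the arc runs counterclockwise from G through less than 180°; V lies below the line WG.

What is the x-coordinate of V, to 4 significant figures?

29.05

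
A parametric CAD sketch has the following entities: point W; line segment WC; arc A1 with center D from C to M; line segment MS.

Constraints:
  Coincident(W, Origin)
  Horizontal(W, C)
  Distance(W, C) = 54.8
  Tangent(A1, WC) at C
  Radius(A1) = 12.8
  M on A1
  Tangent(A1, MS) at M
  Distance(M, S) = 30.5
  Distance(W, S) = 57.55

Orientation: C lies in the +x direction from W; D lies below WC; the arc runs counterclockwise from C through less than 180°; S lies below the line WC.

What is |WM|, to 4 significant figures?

43.64

W is at the origin; W and C share the same y with |WC| = 54.8 and C on the +x side, so C = (54.80, 0.000). A1 meets WC tangentially, so DC is at right angles to WC, so D = C + (0, -12.8) = (54.80, -12.80). Since DM ⟂ MS (tangency), |DS| = √(12.8² + 30.5²) = 33.08 regardless of where M sits on A1. So S lies on both circle(W, 57.55) and circle(D, 33.08); the below-WC intersection is S = (39.31, -42.03). M is the foot of the tangent from S: M = (42.05, -11.65).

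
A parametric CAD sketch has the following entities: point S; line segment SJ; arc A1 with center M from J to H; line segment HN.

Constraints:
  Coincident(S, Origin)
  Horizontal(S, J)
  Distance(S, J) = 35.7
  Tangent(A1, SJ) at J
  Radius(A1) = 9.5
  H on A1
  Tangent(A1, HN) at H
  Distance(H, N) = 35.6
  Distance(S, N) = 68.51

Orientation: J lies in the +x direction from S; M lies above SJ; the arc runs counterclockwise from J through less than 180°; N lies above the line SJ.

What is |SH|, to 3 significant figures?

45.3

Checks: S.y = 0.00, J.y = 0.00 ✓; |MH| = 9.500 ✓; ∠(MH, HN) = 90.00° ✓; |HN| = 35.60 ✓; |SN| = 68.51 ✓.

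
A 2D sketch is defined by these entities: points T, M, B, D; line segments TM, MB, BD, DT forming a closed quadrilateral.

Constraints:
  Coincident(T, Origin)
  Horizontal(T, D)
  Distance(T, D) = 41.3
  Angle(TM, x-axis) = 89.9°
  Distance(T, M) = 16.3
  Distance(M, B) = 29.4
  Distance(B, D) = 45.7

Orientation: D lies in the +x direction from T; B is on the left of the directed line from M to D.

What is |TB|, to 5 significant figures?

43.415

T is at the origin; T and D share the same y with |TD| = 41.3 and D in +x, so D = (41.3, 0). TM runs at 89.9° with |TM| = 16.3, so M = (0.028449, 16.300). B is determined by |MB| = 29.4 and |BD| = 45.7 together: it lies at the intersection of circle(M, 29.4) and circle(D, 45.7). With |MD| = 44.374, the foot of the radical line on MD is 8.3935 from M and the perpendicular offset is √(29.4² − 8.3935²) = 28.176. Taking the left-of-MD solution: B = (18.185, 39.423).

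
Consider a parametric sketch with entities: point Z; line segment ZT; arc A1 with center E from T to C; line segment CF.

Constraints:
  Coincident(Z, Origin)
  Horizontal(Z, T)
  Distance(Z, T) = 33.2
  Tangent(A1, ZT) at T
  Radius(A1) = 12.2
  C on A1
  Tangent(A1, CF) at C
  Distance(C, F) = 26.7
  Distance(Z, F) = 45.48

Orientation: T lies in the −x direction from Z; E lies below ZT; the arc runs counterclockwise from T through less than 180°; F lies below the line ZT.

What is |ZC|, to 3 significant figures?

46.7

Checks: Z = (0.00, 0.00) ✓; |EC| = 12.20 ✓; ∠(EC, CF) = 90.00° ✓; |CF| = 26.70 ✓; |ZF| = 45.48 ✓.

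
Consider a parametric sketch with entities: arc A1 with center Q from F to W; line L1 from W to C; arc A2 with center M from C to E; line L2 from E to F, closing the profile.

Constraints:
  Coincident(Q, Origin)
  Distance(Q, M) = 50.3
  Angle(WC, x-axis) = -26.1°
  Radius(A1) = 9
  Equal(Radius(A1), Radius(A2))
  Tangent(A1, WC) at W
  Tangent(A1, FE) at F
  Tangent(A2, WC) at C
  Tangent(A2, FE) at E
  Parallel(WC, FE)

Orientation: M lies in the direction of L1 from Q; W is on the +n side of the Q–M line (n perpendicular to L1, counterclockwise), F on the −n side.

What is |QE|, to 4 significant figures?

51.10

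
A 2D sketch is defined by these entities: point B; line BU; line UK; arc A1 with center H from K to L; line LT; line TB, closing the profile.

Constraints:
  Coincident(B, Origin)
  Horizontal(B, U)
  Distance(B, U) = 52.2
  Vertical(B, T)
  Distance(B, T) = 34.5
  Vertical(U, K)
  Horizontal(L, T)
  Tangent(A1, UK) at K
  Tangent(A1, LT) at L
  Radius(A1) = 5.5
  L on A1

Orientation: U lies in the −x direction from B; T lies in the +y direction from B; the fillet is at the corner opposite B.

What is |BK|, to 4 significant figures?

59.71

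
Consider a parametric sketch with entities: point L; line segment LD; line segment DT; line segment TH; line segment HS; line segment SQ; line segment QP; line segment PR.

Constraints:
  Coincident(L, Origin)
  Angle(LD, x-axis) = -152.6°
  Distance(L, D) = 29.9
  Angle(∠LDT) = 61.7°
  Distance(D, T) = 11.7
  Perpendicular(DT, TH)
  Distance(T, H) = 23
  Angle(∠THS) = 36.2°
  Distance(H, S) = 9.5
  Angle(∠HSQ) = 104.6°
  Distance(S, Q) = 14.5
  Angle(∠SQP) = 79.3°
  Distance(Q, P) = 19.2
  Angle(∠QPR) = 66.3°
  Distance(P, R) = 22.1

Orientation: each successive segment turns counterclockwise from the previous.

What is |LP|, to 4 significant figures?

15.42

L is at the origin; LD runs at -152.6° with length 29.9, so D = (-26.55, -13.76). ∠LDT = 61.7° gives DT at -34.30° from the x-axis; with |DT| = 11.7, T = (-16.88, -20.35). DT ⟂ TH, so TH runs at 55.70°; with |TH| = 23.0, H = (-3.919, -1.353). ∠THS = 36.2° gives HS at -160.5° from the x-axis; with |HS| = 9.5, S = (-12.87, -4.524). ∠HSQ = 104.6° gives SQ at -85.10° from the x-axis; with |SQ| = 14.5, Q = (-11.64, -18.97). ∠SQP = 79.3° gives QP at 15.60° from the x-axis; with |QP| = 19.2, P = (6.857, -13.81). Then |LP| = |P − L| = 15.42.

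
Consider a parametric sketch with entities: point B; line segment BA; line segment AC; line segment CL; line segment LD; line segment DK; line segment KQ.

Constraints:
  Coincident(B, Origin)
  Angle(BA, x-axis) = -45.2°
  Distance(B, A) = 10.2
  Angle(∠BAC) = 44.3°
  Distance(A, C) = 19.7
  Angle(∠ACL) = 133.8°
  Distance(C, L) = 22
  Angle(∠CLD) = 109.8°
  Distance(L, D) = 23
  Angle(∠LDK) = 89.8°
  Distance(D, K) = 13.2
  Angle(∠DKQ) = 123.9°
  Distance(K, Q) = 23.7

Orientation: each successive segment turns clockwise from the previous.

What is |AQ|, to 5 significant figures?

12.149

∠LDK = 89.8° gives DK at -27.500° from the x-axis; with |DK| = 13.2, K = (-5.2287, 23.531). ∠DKQ = 123.9° gives KQ at -83.600° from the x-axis; with |KQ| = 23.7, Q = (-2.5869, -0.021429). Then |AQ| = |Q − A| = 12.149.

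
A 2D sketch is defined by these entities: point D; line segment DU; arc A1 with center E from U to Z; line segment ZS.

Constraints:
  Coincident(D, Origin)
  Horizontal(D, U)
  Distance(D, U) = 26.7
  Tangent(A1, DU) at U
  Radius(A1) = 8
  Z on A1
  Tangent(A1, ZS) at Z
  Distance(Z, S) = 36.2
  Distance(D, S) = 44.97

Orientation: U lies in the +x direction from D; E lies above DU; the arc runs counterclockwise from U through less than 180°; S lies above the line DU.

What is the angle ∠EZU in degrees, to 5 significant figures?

28.640°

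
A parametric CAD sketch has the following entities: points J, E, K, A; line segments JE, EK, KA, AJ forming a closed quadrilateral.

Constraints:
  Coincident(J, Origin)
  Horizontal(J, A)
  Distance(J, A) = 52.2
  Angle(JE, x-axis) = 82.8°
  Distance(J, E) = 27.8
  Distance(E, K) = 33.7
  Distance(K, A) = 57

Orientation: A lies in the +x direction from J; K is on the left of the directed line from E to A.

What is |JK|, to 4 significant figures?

58.18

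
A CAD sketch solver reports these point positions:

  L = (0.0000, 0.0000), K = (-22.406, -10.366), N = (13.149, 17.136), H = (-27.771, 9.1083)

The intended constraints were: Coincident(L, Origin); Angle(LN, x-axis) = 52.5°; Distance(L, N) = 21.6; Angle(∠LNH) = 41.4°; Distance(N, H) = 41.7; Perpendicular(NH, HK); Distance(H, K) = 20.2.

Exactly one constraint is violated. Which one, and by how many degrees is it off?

Perpendicular(NH, HK) — off by 4.30°.

L = (0.00, 0.00) ✓; LN at 52.50° ✓; |LN| = 21.60 ✓; ∠LNH = 41.40° ✓; |NH| = 41.70 ✓; ∠(NH, HK) = 94.30° ✗; |HK| = 20.20 ✓.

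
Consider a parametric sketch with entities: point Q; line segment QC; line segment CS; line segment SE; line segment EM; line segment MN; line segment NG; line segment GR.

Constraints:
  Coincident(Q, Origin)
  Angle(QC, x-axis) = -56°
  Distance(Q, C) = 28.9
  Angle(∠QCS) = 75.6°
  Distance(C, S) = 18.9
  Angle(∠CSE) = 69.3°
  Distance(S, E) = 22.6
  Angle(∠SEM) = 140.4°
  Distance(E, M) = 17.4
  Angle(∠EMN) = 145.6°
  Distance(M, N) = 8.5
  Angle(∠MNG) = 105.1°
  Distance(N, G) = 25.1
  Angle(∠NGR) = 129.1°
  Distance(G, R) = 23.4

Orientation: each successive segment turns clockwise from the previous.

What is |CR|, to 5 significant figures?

13.565

Q is at the origin; QC runs at -56.0° with length 28.9, so C = (16.161, -23.959). ∠QCS = 75.6° gives CS at -160.40° from the x-axis; with |CS| = 18.9, S = (-1.6442, -30.299). ∠CSE = 69.3° gives SE at 88.900° from the x-axis; with |SE| = 22.6, E = (-1.2103, -7.7034). ∠SEM = 140.4° gives EM at 49.300° from the x-axis; with |EM| = 17.4, M = (10.136, 5.4882). ∠EMN = 145.6° gives MN at 14.900° from the x-axis; with |MN| = 8.5, N = (18.350, 7.6738). ∠MNG = 105.1° gives NG at -60.000° from the x-axis; with |NG| = 25.1, G = (30.900, -14.063). ∠NGR = 129.1° gives GR at -110.90° from the x-axis; with |GR| = 23.4, R = (22.553, -35.924). Then |CR| = |R − C| = 13.565.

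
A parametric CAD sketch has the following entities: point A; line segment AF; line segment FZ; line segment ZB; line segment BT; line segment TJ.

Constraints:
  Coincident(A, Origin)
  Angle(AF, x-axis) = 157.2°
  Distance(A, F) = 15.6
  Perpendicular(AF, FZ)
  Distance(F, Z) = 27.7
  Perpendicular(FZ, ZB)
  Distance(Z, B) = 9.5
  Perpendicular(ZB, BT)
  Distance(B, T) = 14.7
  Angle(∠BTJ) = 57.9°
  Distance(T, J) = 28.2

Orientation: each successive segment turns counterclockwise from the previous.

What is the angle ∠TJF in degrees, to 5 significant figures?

30.690°

A is at the origin; AF runs at 157.2° with length 15.6, so F = (-14.381, 6.0452). AF is perpendicular to FZ, so FZ runs at -112.80°; with |FZ| = 27.7, Z = (-25.115, -19.490). FZ ⟂ ZB, so ZB runs at -22.800°; with |ZB| = 9.5, B = (-16.358, -23.172). The perpendicularity gives BT at right angles to ZB, so BT runs at 67.200°; with |BT| = 14.7, T = (-10.661, -9.6204). ∠BTJ = 57.9° gives TJ at -170.70° from the x-axis; with |TJ| = 28.2, J = (-38.490, -14.178). Then cos ∠TJF = JT·JF / (|JT||JF|), giving 30.690°.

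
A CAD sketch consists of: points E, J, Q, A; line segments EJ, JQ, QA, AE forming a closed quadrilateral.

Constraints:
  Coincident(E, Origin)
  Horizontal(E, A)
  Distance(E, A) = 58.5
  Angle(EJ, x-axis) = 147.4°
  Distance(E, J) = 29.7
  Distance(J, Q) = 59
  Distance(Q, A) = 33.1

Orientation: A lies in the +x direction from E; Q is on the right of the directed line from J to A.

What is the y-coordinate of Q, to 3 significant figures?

-11.2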